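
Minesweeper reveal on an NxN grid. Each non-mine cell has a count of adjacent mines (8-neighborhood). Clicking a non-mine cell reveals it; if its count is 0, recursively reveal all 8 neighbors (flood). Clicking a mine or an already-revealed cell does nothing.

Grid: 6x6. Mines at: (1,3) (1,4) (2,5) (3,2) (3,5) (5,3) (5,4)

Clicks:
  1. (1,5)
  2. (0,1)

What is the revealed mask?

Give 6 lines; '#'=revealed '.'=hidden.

Answer: ###...
###..#
###...
##....
###...
###...

Derivation:
Click 1 (1,5) count=2: revealed 1 new [(1,5)] -> total=1
Click 2 (0,1) count=0: revealed 17 new [(0,0) (0,1) (0,2) (1,0) (1,1) (1,2) (2,0) (2,1) (2,2) (3,0) (3,1) (4,0) (4,1) (4,2) (5,0) (5,1) (5,2)] -> total=18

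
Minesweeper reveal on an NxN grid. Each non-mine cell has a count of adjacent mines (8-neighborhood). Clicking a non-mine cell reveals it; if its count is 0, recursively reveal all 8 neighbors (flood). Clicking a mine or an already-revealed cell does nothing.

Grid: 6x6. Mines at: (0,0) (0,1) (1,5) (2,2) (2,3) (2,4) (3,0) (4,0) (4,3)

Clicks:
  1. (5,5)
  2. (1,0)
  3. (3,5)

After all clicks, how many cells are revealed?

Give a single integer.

Answer: 7

Derivation:
Click 1 (5,5) count=0: revealed 6 new [(3,4) (3,5) (4,4) (4,5) (5,4) (5,5)] -> total=6
Click 2 (1,0) count=2: revealed 1 new [(1,0)] -> total=7
Click 3 (3,5) count=1: revealed 0 new [(none)] -> total=7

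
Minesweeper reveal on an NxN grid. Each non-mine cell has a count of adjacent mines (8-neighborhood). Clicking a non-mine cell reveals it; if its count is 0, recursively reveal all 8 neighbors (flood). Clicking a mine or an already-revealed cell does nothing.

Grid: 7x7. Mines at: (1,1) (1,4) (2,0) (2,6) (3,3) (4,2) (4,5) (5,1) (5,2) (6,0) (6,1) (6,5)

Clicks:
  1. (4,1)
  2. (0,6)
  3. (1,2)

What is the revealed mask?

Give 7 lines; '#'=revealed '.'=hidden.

Answer: .....##
..#..##
.......
.......
.#.....
.......
.......

Derivation:
Click 1 (4,1) count=3: revealed 1 new [(4,1)] -> total=1
Click 2 (0,6) count=0: revealed 4 new [(0,5) (0,6) (1,5) (1,6)] -> total=5
Click 3 (1,2) count=1: revealed 1 new [(1,2)] -> total=6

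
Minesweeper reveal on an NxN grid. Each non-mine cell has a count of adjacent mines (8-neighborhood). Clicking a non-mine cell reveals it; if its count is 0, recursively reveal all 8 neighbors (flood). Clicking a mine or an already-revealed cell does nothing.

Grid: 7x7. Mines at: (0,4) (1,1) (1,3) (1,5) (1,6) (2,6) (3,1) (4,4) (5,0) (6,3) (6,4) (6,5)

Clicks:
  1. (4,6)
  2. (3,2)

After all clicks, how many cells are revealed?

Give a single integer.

Answer: 7

Derivation:
Click 1 (4,6) count=0: revealed 6 new [(3,5) (3,6) (4,5) (4,6) (5,5) (5,6)] -> total=6
Click 2 (3,2) count=1: revealed 1 new [(3,2)] -> total=7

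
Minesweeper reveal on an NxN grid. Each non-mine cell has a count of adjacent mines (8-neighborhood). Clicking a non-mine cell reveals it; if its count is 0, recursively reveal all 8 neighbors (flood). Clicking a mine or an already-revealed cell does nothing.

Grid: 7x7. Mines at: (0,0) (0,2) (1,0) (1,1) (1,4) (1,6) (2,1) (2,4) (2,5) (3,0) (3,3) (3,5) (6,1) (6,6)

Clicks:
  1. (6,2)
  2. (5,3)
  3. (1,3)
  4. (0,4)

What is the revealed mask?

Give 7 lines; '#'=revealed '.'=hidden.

Answer: ....#..
...#...
.......
.......
..####.
..####.
..####.

Derivation:
Click 1 (6,2) count=1: revealed 1 new [(6,2)] -> total=1
Click 2 (5,3) count=0: revealed 11 new [(4,2) (4,3) (4,4) (4,5) (5,2) (5,3) (5,4) (5,5) (6,3) (6,4) (6,5)] -> total=12
Click 3 (1,3) count=3: revealed 1 new [(1,3)] -> total=13
Click 4 (0,4) count=1: revealed 1 new [(0,4)] -> total=14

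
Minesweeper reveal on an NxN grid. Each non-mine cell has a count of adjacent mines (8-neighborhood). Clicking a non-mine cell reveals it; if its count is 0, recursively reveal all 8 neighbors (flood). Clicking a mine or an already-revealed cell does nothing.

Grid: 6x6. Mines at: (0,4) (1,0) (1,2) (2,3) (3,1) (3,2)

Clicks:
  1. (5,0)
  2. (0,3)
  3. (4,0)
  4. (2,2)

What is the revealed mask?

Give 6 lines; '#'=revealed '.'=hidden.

Answer: ...#..
....##
..#.##
...###
######
######

Derivation:
Click 1 (5,0) count=0: revealed 19 new [(1,4) (1,5) (2,4) (2,5) (3,3) (3,4) (3,5) (4,0) (4,1) (4,2) (4,3) (4,4) (4,5) (5,0) (5,1) (5,2) (5,3) (5,4) (5,5)] -> total=19
Click 2 (0,3) count=2: revealed 1 new [(0,3)] -> total=20
Click 3 (4,0) count=1: revealed 0 new [(none)] -> total=20
Click 4 (2,2) count=4: revealed 1 new [(2,2)] -> total=21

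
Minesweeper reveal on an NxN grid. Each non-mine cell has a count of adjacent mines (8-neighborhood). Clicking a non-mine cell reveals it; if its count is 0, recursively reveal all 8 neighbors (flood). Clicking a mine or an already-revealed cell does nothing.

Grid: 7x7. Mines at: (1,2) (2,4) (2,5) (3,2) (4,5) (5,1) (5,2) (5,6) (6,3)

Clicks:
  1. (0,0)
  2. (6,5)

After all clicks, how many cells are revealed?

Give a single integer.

Click 1 (0,0) count=0: revealed 10 new [(0,0) (0,1) (1,0) (1,1) (2,0) (2,1) (3,0) (3,1) (4,0) (4,1)] -> total=10
Click 2 (6,5) count=1: revealed 1 new [(6,5)] -> total=11

Answer: 11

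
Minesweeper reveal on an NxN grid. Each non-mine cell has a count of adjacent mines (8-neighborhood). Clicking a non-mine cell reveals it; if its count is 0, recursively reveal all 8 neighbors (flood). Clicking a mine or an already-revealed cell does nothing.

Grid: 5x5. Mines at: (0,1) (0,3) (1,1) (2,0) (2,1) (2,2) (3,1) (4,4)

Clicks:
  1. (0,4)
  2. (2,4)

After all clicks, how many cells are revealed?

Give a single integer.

Answer: 7

Derivation:
Click 1 (0,4) count=1: revealed 1 new [(0,4)] -> total=1
Click 2 (2,4) count=0: revealed 6 new [(1,3) (1,4) (2,3) (2,4) (3,3) (3,4)] -> total=7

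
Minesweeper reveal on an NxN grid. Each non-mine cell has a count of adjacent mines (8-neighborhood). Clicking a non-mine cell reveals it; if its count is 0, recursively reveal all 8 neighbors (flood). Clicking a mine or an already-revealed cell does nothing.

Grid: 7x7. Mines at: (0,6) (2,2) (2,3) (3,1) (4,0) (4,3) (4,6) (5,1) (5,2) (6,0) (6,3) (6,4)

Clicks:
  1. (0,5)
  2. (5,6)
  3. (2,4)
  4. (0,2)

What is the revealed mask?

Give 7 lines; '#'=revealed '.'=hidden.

Answer: ######.
######.
##..#..
.......
.......
......#
.......

Derivation:
Click 1 (0,5) count=1: revealed 1 new [(0,5)] -> total=1
Click 2 (5,6) count=1: revealed 1 new [(5,6)] -> total=2
Click 3 (2,4) count=1: revealed 1 new [(2,4)] -> total=3
Click 4 (0,2) count=0: revealed 13 new [(0,0) (0,1) (0,2) (0,3) (0,4) (1,0) (1,1) (1,2) (1,3) (1,4) (1,5) (2,0) (2,1)] -> total=16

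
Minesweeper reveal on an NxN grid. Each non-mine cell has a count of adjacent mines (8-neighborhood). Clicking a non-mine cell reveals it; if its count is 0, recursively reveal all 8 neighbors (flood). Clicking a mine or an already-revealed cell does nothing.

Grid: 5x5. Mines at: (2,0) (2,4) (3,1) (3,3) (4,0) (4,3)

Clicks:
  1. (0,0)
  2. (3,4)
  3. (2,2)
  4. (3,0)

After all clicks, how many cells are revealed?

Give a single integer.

Click 1 (0,0) count=0: revealed 13 new [(0,0) (0,1) (0,2) (0,3) (0,4) (1,0) (1,1) (1,2) (1,3) (1,4) (2,1) (2,2) (2,3)] -> total=13
Click 2 (3,4) count=3: revealed 1 new [(3,4)] -> total=14
Click 3 (2,2) count=2: revealed 0 new [(none)] -> total=14
Click 4 (3,0) count=3: revealed 1 new [(3,0)] -> total=15

Answer: 15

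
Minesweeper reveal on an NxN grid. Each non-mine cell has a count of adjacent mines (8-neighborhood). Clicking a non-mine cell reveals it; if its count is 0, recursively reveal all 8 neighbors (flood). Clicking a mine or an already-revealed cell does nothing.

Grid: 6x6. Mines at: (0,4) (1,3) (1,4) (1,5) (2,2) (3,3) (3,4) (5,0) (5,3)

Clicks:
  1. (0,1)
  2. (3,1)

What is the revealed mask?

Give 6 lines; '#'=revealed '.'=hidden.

Click 1 (0,1) count=0: revealed 12 new [(0,0) (0,1) (0,2) (1,0) (1,1) (1,2) (2,0) (2,1) (3,0) (3,1) (4,0) (4,1)] -> total=12
Click 2 (3,1) count=1: revealed 0 new [(none)] -> total=12

Answer: ###...
###...
##....
##....
##....
......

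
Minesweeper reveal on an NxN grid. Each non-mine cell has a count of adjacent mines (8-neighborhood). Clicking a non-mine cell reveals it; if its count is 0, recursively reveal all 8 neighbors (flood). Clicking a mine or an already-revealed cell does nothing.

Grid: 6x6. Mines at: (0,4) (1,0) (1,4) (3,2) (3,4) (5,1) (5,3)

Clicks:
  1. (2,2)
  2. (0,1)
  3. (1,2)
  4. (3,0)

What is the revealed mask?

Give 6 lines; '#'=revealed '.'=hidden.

Click 1 (2,2) count=1: revealed 1 new [(2,2)] -> total=1
Click 2 (0,1) count=1: revealed 1 new [(0,1)] -> total=2
Click 3 (1,2) count=0: revealed 7 new [(0,2) (0,3) (1,1) (1,2) (1,3) (2,1) (2,3)] -> total=9
Click 4 (3,0) count=0: revealed 5 new [(2,0) (3,0) (3,1) (4,0) (4,1)] -> total=14

Answer: .###..
.###..
####..
##....
##....
......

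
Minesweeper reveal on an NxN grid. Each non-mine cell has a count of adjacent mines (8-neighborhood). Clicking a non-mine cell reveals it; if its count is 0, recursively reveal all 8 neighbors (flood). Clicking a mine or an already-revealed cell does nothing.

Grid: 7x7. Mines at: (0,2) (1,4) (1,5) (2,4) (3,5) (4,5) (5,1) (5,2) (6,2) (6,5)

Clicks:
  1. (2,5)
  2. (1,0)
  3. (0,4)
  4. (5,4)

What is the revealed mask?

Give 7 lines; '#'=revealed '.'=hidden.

Answer: ##..#..
####...
####.#.
####...
####...
....#..
.......

Derivation:
Click 1 (2,5) count=4: revealed 1 new [(2,5)] -> total=1
Click 2 (1,0) count=0: revealed 18 new [(0,0) (0,1) (1,0) (1,1) (1,2) (1,3) (2,0) (2,1) (2,2) (2,3) (3,0) (3,1) (3,2) (3,3) (4,0) (4,1) (4,2) (4,3)] -> total=19
Click 3 (0,4) count=2: revealed 1 new [(0,4)] -> total=20
Click 4 (5,4) count=2: revealed 1 new [(5,4)] -> total=21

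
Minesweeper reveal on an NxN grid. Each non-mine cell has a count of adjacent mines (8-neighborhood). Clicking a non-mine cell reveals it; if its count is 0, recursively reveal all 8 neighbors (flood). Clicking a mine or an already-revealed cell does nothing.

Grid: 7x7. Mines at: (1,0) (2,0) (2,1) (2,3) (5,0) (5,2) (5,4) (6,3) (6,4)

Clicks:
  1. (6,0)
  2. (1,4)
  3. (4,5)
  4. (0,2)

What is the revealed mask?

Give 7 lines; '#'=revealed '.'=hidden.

Click 1 (6,0) count=1: revealed 1 new [(6,0)] -> total=1
Click 2 (1,4) count=1: revealed 1 new [(1,4)] -> total=2
Click 3 (4,5) count=1: revealed 1 new [(4,5)] -> total=3
Click 4 (0,2) count=0: revealed 23 new [(0,1) (0,2) (0,3) (0,4) (0,5) (0,6) (1,1) (1,2) (1,3) (1,5) (1,6) (2,4) (2,5) (2,6) (3,4) (3,5) (3,6) (4,4) (4,6) (5,5) (5,6) (6,5) (6,6)] -> total=26

Answer: .######
.######
....###
....###
....###
.....##
#....##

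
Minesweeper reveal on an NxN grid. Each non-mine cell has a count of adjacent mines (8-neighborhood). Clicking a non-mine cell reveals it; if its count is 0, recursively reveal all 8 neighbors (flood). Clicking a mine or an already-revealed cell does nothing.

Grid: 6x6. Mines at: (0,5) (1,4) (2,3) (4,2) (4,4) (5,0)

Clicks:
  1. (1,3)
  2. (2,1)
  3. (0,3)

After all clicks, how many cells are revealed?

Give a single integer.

Answer: 16

Derivation:
Click 1 (1,3) count=2: revealed 1 new [(1,3)] -> total=1
Click 2 (2,1) count=0: revealed 15 new [(0,0) (0,1) (0,2) (0,3) (1,0) (1,1) (1,2) (2,0) (2,1) (2,2) (3,0) (3,1) (3,2) (4,0) (4,1)] -> total=16
Click 3 (0,3) count=1: revealed 0 new [(none)] -> total=16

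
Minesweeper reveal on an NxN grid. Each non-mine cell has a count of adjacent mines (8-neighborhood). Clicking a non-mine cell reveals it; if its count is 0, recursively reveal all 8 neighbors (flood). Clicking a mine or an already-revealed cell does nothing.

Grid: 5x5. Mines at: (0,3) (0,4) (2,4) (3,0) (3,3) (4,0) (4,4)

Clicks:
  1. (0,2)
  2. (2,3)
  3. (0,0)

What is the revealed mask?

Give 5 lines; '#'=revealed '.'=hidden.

Answer: ###..
###..
####.
.....
.....

Derivation:
Click 1 (0,2) count=1: revealed 1 new [(0,2)] -> total=1
Click 2 (2,3) count=2: revealed 1 new [(2,3)] -> total=2
Click 3 (0,0) count=0: revealed 8 new [(0,0) (0,1) (1,0) (1,1) (1,2) (2,0) (2,1) (2,2)] -> total=10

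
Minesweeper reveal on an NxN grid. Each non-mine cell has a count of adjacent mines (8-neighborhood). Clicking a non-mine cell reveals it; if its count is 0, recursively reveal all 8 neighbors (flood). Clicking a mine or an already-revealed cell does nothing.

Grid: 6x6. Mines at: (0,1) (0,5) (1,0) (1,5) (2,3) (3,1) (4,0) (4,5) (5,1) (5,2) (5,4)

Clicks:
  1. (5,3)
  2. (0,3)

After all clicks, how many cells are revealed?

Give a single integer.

Click 1 (5,3) count=2: revealed 1 new [(5,3)] -> total=1
Click 2 (0,3) count=0: revealed 6 new [(0,2) (0,3) (0,4) (1,2) (1,3) (1,4)] -> total=7

Answer: 7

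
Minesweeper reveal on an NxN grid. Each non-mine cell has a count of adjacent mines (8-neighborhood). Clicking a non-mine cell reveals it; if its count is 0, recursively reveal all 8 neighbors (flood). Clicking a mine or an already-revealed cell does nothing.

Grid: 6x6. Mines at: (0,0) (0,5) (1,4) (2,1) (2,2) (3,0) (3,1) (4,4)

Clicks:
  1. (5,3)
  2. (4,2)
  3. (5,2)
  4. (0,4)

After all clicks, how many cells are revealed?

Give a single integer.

Answer: 9

Derivation:
Click 1 (5,3) count=1: revealed 1 new [(5,3)] -> total=1
Click 2 (4,2) count=1: revealed 1 new [(4,2)] -> total=2
Click 3 (5,2) count=0: revealed 6 new [(4,0) (4,1) (4,3) (5,0) (5,1) (5,2)] -> total=8
Click 4 (0,4) count=2: revealed 1 new [(0,4)] -> total=9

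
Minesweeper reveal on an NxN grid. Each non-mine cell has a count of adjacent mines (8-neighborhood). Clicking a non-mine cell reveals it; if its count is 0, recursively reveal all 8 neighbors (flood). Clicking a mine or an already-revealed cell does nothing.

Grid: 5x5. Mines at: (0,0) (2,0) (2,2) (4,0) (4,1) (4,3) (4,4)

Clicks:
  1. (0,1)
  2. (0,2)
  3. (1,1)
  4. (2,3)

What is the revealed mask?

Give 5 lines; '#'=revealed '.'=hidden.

Click 1 (0,1) count=1: revealed 1 new [(0,1)] -> total=1
Click 2 (0,2) count=0: revealed 11 new [(0,2) (0,3) (0,4) (1,1) (1,2) (1,3) (1,4) (2,3) (2,4) (3,3) (3,4)] -> total=12
Click 3 (1,1) count=3: revealed 0 new [(none)] -> total=12
Click 4 (2,3) count=1: revealed 0 new [(none)] -> total=12

Answer: .####
.####
...##
...##
.....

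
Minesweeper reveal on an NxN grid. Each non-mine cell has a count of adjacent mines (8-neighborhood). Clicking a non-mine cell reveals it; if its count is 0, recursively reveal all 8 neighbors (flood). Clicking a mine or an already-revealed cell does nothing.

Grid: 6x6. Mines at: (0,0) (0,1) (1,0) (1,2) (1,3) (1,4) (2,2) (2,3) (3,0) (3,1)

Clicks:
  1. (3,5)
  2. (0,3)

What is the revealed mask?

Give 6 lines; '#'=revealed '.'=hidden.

Click 1 (3,5) count=0: revealed 18 new [(2,4) (2,5) (3,2) (3,3) (3,4) (3,5) (4,0) (4,1) (4,2) (4,3) (4,4) (4,5) (5,0) (5,1) (5,2) (5,3) (5,4) (5,5)] -> total=18
Click 2 (0,3) count=3: revealed 1 new [(0,3)] -> total=19

Answer: ...#..
......
....##
..####
######
######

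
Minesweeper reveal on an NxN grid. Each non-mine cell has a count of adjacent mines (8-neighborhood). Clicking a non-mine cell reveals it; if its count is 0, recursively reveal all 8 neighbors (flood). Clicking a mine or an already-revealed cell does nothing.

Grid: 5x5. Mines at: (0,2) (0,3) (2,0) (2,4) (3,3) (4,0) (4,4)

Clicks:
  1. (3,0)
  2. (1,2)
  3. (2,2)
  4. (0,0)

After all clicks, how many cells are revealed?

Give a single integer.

Click 1 (3,0) count=2: revealed 1 new [(3,0)] -> total=1
Click 2 (1,2) count=2: revealed 1 new [(1,2)] -> total=2
Click 3 (2,2) count=1: revealed 1 new [(2,2)] -> total=3
Click 4 (0,0) count=0: revealed 4 new [(0,0) (0,1) (1,0) (1,1)] -> total=7

Answer: 7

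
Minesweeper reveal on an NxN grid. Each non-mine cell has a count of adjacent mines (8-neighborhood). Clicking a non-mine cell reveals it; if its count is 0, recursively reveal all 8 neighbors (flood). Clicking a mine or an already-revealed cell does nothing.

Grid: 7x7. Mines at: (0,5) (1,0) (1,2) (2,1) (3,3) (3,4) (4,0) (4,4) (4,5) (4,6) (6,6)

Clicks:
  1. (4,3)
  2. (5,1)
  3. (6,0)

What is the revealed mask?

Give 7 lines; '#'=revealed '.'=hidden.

Click 1 (4,3) count=3: revealed 1 new [(4,3)] -> total=1
Click 2 (5,1) count=1: revealed 1 new [(5,1)] -> total=2
Click 3 (6,0) count=0: revealed 13 new [(4,1) (4,2) (5,0) (5,2) (5,3) (5,4) (5,5) (6,0) (6,1) (6,2) (6,3) (6,4) (6,5)] -> total=15

Answer: .......
.......
.......
.......
.###...
######.
######.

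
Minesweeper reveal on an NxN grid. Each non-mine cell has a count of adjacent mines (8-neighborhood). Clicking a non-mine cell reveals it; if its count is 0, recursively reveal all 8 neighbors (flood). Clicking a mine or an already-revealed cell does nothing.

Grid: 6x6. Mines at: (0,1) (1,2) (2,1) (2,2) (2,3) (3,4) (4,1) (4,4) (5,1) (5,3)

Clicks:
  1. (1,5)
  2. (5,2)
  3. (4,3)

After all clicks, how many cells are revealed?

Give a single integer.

Answer: 10

Derivation:
Click 1 (1,5) count=0: revealed 8 new [(0,3) (0,4) (0,5) (1,3) (1,4) (1,5) (2,4) (2,5)] -> total=8
Click 2 (5,2) count=3: revealed 1 new [(5,2)] -> total=9
Click 3 (4,3) count=3: revealed 1 new [(4,3)] -> total=10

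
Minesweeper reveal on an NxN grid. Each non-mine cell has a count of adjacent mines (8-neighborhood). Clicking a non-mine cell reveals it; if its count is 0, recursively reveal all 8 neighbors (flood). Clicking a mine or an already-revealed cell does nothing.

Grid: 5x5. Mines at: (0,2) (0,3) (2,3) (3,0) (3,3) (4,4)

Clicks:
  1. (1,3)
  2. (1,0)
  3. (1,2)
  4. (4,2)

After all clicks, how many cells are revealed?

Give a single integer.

Click 1 (1,3) count=3: revealed 1 new [(1,3)] -> total=1
Click 2 (1,0) count=0: revealed 6 new [(0,0) (0,1) (1,0) (1,1) (2,0) (2,1)] -> total=7
Click 3 (1,2) count=3: revealed 1 new [(1,2)] -> total=8
Click 4 (4,2) count=1: revealed 1 new [(4,2)] -> total=9

Answer: 9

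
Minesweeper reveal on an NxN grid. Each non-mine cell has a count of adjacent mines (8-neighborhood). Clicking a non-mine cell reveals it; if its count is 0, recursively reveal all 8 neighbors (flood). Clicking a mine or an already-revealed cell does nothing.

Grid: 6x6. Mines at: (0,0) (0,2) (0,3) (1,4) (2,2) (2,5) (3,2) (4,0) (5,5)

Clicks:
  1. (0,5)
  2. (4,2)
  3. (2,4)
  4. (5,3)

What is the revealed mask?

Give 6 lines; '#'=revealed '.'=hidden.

Click 1 (0,5) count=1: revealed 1 new [(0,5)] -> total=1
Click 2 (4,2) count=1: revealed 1 new [(4,2)] -> total=2
Click 3 (2,4) count=2: revealed 1 new [(2,4)] -> total=3
Click 4 (5,3) count=0: revealed 7 new [(4,1) (4,3) (4,4) (5,1) (5,2) (5,3) (5,4)] -> total=10

Answer: .....#
......
....#.
......
.####.
.####.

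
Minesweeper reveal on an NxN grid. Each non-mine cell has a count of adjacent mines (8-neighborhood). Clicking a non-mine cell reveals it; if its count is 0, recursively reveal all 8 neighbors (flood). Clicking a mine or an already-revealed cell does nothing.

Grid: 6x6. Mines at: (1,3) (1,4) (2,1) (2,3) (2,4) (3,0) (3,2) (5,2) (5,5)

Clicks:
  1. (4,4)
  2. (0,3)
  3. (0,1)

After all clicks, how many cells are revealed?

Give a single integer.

Answer: 8

Derivation:
Click 1 (4,4) count=1: revealed 1 new [(4,4)] -> total=1
Click 2 (0,3) count=2: revealed 1 new [(0,3)] -> total=2
Click 3 (0,1) count=0: revealed 6 new [(0,0) (0,1) (0,2) (1,0) (1,1) (1,2)] -> total=8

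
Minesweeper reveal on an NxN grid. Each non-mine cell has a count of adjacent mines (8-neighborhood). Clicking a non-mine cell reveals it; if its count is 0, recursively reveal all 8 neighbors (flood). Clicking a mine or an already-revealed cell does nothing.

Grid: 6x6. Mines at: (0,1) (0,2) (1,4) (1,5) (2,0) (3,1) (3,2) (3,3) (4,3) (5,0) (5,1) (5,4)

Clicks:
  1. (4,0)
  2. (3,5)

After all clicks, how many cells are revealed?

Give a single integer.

Answer: 7

Derivation:
Click 1 (4,0) count=3: revealed 1 new [(4,0)] -> total=1
Click 2 (3,5) count=0: revealed 6 new [(2,4) (2,5) (3,4) (3,5) (4,4) (4,5)] -> total=7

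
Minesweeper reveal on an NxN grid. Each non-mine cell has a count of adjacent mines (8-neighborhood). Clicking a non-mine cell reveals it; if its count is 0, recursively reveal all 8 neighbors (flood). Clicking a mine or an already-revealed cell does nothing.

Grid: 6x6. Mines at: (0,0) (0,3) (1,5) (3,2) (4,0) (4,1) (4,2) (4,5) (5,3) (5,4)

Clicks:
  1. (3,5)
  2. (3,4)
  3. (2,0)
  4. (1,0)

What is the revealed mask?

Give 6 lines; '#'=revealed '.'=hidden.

Answer: ......
##....
##....
##..##
......
......

Derivation:
Click 1 (3,5) count=1: revealed 1 new [(3,5)] -> total=1
Click 2 (3,4) count=1: revealed 1 new [(3,4)] -> total=2
Click 3 (2,0) count=0: revealed 6 new [(1,0) (1,1) (2,0) (2,1) (3,0) (3,1)] -> total=8
Click 4 (1,0) count=1: revealed 0 new [(none)] -> total=8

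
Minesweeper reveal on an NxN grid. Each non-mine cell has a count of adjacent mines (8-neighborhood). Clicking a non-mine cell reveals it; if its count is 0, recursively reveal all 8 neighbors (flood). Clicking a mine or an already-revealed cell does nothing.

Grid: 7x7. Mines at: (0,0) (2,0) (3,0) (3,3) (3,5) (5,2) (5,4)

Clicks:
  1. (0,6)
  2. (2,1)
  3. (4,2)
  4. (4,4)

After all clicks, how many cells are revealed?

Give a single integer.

Answer: 20

Derivation:
Click 1 (0,6) count=0: revealed 18 new [(0,1) (0,2) (0,3) (0,4) (0,5) (0,6) (1,1) (1,2) (1,3) (1,4) (1,5) (1,6) (2,1) (2,2) (2,3) (2,4) (2,5) (2,6)] -> total=18
Click 2 (2,1) count=2: revealed 0 new [(none)] -> total=18
Click 3 (4,2) count=2: revealed 1 new [(4,2)] -> total=19
Click 4 (4,4) count=3: revealed 1 new [(4,4)] -> total=20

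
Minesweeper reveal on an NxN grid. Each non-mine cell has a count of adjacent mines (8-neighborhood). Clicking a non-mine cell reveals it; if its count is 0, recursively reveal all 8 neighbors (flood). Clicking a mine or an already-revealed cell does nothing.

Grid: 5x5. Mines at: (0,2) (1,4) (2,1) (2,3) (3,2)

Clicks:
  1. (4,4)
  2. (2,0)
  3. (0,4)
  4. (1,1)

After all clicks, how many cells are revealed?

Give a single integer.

Click 1 (4,4) count=0: revealed 4 new [(3,3) (3,4) (4,3) (4,4)] -> total=4
Click 2 (2,0) count=1: revealed 1 new [(2,0)] -> total=5
Click 3 (0,4) count=1: revealed 1 new [(0,4)] -> total=6
Click 4 (1,1) count=2: revealed 1 new [(1,1)] -> total=7

Answer: 7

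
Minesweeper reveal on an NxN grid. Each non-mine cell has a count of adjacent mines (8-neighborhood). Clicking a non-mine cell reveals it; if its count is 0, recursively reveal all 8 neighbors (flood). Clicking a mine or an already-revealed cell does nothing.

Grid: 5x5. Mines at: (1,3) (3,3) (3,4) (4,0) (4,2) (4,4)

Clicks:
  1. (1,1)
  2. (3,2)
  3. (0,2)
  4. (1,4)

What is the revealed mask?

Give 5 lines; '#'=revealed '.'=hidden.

Answer: ###..
###.#
###..
###..
.....

Derivation:
Click 1 (1,1) count=0: revealed 12 new [(0,0) (0,1) (0,2) (1,0) (1,1) (1,2) (2,0) (2,1) (2,2) (3,0) (3,1) (3,2)] -> total=12
Click 2 (3,2) count=2: revealed 0 new [(none)] -> total=12
Click 3 (0,2) count=1: revealed 0 new [(none)] -> total=12
Click 4 (1,4) count=1: revealed 1 new [(1,4)] -> total=13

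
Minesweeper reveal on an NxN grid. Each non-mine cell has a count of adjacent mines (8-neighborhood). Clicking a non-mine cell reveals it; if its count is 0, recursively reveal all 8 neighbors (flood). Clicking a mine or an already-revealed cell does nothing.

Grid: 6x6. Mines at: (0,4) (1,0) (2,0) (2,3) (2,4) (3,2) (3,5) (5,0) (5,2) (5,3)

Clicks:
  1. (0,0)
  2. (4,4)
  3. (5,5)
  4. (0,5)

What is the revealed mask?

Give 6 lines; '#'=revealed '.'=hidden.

Click 1 (0,0) count=1: revealed 1 new [(0,0)] -> total=1
Click 2 (4,4) count=2: revealed 1 new [(4,4)] -> total=2
Click 3 (5,5) count=0: revealed 3 new [(4,5) (5,4) (5,5)] -> total=5
Click 4 (0,5) count=1: revealed 1 new [(0,5)] -> total=6

Answer: #....#
......
......
......
....##
....##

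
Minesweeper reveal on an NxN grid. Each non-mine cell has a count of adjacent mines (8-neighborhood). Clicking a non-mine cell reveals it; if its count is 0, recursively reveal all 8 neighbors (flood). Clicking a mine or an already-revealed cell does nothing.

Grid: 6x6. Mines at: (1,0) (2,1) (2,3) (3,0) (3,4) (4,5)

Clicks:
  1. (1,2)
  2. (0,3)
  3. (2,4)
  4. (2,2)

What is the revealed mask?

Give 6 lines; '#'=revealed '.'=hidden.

Answer: .#####
.#####
..#.##
......
......
......

Derivation:
Click 1 (1,2) count=2: revealed 1 new [(1,2)] -> total=1
Click 2 (0,3) count=0: revealed 11 new [(0,1) (0,2) (0,3) (0,4) (0,5) (1,1) (1,3) (1,4) (1,5) (2,4) (2,5)] -> total=12
Click 3 (2,4) count=2: revealed 0 new [(none)] -> total=12
Click 4 (2,2) count=2: revealed 1 new [(2,2)] -> total=13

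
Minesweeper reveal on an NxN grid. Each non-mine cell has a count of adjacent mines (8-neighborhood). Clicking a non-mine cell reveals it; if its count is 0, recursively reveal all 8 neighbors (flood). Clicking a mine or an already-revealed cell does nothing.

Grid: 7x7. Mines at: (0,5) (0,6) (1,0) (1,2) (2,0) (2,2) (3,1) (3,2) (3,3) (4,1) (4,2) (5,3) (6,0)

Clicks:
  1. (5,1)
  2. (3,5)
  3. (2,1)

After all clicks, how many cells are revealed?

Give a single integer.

Click 1 (5,1) count=3: revealed 1 new [(5,1)] -> total=1
Click 2 (3,5) count=0: revealed 18 new [(1,4) (1,5) (1,6) (2,4) (2,5) (2,6) (3,4) (3,5) (3,6) (4,4) (4,5) (4,6) (5,4) (5,5) (5,6) (6,4) (6,5) (6,6)] -> total=19
Click 3 (2,1) count=6: revealed 1 new [(2,1)] -> total=20

Answer: 20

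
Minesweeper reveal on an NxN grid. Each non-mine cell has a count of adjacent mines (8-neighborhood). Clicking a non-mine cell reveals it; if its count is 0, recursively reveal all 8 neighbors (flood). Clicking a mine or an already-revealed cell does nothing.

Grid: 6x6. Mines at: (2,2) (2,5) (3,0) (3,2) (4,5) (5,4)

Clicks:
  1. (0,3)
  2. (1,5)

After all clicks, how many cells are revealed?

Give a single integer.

Click 1 (0,3) count=0: revealed 14 new [(0,0) (0,1) (0,2) (0,3) (0,4) (0,5) (1,0) (1,1) (1,2) (1,3) (1,4) (1,5) (2,0) (2,1)] -> total=14
Click 2 (1,5) count=1: revealed 0 new [(none)] -> total=14

Answer: 14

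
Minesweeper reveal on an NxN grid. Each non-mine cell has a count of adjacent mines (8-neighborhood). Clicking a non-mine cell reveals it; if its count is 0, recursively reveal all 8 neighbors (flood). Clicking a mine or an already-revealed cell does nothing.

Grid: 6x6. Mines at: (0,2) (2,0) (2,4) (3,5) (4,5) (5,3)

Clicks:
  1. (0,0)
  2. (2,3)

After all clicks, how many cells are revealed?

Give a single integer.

Answer: 5

Derivation:
Click 1 (0,0) count=0: revealed 4 new [(0,0) (0,1) (1,0) (1,1)] -> total=4
Click 2 (2,3) count=1: revealed 1 new [(2,3)] -> total=5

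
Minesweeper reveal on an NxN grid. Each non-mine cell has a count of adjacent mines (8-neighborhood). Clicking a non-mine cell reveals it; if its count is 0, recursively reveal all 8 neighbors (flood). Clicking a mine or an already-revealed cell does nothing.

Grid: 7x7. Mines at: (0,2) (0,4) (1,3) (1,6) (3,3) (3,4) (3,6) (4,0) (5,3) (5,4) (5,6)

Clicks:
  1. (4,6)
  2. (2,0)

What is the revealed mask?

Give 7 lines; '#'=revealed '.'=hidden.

Click 1 (4,6) count=2: revealed 1 new [(4,6)] -> total=1
Click 2 (2,0) count=0: revealed 11 new [(0,0) (0,1) (1,0) (1,1) (1,2) (2,0) (2,1) (2,2) (3,0) (3,1) (3,2)] -> total=12

Answer: ##.....
###....
###....
###....
......#
.......
.......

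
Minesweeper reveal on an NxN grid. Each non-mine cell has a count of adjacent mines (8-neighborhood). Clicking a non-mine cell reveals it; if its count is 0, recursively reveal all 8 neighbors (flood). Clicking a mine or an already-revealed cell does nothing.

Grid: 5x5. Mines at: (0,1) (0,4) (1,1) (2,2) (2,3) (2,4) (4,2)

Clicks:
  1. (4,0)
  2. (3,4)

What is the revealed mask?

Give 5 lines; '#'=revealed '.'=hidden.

Answer: .....
.....
##...
##..#
##...

Derivation:
Click 1 (4,0) count=0: revealed 6 new [(2,0) (2,1) (3,0) (3,1) (4,0) (4,1)] -> total=6
Click 2 (3,4) count=2: revealed 1 new [(3,4)] -> total=7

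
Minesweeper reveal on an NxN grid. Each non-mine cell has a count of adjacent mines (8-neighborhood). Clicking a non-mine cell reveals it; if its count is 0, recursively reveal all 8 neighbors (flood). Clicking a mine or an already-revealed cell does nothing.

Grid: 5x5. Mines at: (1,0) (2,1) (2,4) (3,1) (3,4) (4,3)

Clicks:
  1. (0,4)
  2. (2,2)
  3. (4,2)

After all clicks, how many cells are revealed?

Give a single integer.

Click 1 (0,4) count=0: revealed 8 new [(0,1) (0,2) (0,3) (0,4) (1,1) (1,2) (1,3) (1,4)] -> total=8
Click 2 (2,2) count=2: revealed 1 new [(2,2)] -> total=9
Click 3 (4,2) count=2: revealed 1 new [(4,2)] -> total=10

Answer: 10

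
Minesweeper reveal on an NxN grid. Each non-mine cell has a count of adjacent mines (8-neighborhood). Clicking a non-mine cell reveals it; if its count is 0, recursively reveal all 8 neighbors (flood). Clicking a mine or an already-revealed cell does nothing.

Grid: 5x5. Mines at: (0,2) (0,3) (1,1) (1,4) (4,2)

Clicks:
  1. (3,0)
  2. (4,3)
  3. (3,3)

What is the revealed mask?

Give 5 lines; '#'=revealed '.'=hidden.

Click 1 (3,0) count=0: revealed 6 new [(2,0) (2,1) (3,0) (3,1) (4,0) (4,1)] -> total=6
Click 2 (4,3) count=1: revealed 1 new [(4,3)] -> total=7
Click 3 (3,3) count=1: revealed 1 new [(3,3)] -> total=8

Answer: .....
.....
##...
##.#.
##.#.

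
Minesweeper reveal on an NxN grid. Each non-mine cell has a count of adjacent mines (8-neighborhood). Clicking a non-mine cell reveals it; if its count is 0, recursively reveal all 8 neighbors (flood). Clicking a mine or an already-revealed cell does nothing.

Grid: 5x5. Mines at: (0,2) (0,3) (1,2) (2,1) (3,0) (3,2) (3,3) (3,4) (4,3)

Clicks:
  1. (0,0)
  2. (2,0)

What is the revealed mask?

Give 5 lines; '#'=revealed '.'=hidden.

Click 1 (0,0) count=0: revealed 4 new [(0,0) (0,1) (1,0) (1,1)] -> total=4
Click 2 (2,0) count=2: revealed 1 new [(2,0)] -> total=5

Answer: ##...
##...
#....
.....
.....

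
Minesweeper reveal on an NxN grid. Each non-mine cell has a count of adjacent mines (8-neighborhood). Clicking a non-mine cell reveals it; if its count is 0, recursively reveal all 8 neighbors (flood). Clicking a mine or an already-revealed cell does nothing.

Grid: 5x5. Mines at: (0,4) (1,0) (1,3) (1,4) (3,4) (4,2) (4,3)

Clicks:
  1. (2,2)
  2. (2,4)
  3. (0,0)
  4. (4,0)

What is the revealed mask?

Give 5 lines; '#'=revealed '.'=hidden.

Click 1 (2,2) count=1: revealed 1 new [(2,2)] -> total=1
Click 2 (2,4) count=3: revealed 1 new [(2,4)] -> total=2
Click 3 (0,0) count=1: revealed 1 new [(0,0)] -> total=3
Click 4 (4,0) count=0: revealed 6 new [(2,0) (2,1) (3,0) (3,1) (4,0) (4,1)] -> total=9

Answer: #....
.....
###.#
##...
##...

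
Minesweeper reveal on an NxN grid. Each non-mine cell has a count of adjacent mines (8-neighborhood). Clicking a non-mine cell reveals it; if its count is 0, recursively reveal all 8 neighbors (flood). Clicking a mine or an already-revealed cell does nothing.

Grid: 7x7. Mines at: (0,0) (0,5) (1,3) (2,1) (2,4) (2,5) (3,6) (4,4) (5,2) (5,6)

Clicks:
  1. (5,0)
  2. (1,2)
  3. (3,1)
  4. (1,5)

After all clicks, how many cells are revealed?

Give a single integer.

Answer: 10

Derivation:
Click 1 (5,0) count=0: revealed 8 new [(3,0) (3,1) (4,0) (4,1) (5,0) (5,1) (6,0) (6,1)] -> total=8
Click 2 (1,2) count=2: revealed 1 new [(1,2)] -> total=9
Click 3 (3,1) count=1: revealed 0 new [(none)] -> total=9
Click 4 (1,5) count=3: revealed 1 new [(1,5)] -> total=10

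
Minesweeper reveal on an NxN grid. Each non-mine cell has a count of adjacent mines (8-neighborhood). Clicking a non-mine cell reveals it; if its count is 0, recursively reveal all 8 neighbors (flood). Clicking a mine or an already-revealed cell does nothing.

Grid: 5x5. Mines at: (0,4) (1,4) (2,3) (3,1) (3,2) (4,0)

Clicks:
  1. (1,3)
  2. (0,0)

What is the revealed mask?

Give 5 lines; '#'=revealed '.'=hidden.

Answer: ####.
####.
###..
.....
.....

Derivation:
Click 1 (1,3) count=3: revealed 1 new [(1,3)] -> total=1
Click 2 (0,0) count=0: revealed 10 new [(0,0) (0,1) (0,2) (0,3) (1,0) (1,1) (1,2) (2,0) (2,1) (2,2)] -> total=11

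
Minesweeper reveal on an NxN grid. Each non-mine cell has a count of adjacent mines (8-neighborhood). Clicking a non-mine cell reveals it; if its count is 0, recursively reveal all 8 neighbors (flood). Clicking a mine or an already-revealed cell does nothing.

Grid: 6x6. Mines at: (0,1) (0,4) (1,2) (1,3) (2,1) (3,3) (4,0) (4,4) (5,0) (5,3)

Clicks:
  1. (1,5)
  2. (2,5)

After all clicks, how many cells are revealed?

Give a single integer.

Answer: 6

Derivation:
Click 1 (1,5) count=1: revealed 1 new [(1,5)] -> total=1
Click 2 (2,5) count=0: revealed 5 new [(1,4) (2,4) (2,5) (3,4) (3,5)] -> total=6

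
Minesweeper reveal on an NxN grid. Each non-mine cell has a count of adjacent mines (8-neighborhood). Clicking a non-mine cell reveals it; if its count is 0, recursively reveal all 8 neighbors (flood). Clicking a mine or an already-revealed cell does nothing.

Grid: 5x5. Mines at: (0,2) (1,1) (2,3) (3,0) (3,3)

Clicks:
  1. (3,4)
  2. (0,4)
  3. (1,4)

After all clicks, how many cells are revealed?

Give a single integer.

Click 1 (3,4) count=2: revealed 1 new [(3,4)] -> total=1
Click 2 (0,4) count=0: revealed 4 new [(0,3) (0,4) (1,3) (1,4)] -> total=5
Click 3 (1,4) count=1: revealed 0 new [(none)] -> total=5

Answer: 5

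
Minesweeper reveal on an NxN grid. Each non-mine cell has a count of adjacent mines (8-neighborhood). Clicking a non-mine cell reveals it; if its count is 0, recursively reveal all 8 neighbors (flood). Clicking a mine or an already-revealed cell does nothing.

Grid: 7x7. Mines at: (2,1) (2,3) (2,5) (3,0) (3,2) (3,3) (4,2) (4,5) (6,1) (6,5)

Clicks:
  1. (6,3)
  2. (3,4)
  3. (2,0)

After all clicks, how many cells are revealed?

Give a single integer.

Click 1 (6,3) count=0: revealed 6 new [(5,2) (5,3) (5,4) (6,2) (6,3) (6,4)] -> total=6
Click 2 (3,4) count=4: revealed 1 new [(3,4)] -> total=7
Click 3 (2,0) count=2: revealed 1 new [(2,0)] -> total=8

Answer: 8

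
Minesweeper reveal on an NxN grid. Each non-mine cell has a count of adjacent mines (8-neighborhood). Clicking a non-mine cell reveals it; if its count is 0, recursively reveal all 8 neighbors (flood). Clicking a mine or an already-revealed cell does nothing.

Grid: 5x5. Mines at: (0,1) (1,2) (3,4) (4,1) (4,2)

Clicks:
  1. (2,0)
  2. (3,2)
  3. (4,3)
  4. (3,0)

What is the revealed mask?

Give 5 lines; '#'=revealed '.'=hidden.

Answer: .....
##...
##...
###..
...#.

Derivation:
Click 1 (2,0) count=0: revealed 6 new [(1,0) (1,1) (2,0) (2,1) (3,0) (3,1)] -> total=6
Click 2 (3,2) count=2: revealed 1 new [(3,2)] -> total=7
Click 3 (4,3) count=2: revealed 1 new [(4,3)] -> total=8
Click 4 (3,0) count=1: revealed 0 new [(none)] -> total=8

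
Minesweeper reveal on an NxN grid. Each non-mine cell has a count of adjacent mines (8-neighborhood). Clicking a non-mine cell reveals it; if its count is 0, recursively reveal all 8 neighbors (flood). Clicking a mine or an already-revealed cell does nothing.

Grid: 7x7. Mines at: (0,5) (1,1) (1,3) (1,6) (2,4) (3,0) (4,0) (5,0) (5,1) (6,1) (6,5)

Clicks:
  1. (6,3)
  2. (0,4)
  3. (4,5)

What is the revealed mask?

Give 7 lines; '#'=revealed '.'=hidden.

Click 1 (6,3) count=0: revealed 25 new [(2,1) (2,2) (2,3) (2,5) (2,6) (3,1) (3,2) (3,3) (3,4) (3,5) (3,6) (4,1) (4,2) (4,3) (4,4) (4,5) (4,6) (5,2) (5,3) (5,4) (5,5) (5,6) (6,2) (6,3) (6,4)] -> total=25
Click 2 (0,4) count=2: revealed 1 new [(0,4)] -> total=26
Click 3 (4,5) count=0: revealed 0 new [(none)] -> total=26

Answer: ....#..
.......
.###.##
.######
.######
..#####
..###..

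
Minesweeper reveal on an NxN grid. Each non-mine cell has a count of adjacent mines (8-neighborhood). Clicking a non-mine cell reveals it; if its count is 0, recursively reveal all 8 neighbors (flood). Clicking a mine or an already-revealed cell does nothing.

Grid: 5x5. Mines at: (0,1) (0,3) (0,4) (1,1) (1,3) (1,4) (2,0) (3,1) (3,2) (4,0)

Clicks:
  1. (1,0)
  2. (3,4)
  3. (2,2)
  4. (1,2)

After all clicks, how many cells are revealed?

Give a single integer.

Answer: 9

Derivation:
Click 1 (1,0) count=3: revealed 1 new [(1,0)] -> total=1
Click 2 (3,4) count=0: revealed 6 new [(2,3) (2,4) (3,3) (3,4) (4,3) (4,4)] -> total=7
Click 3 (2,2) count=4: revealed 1 new [(2,2)] -> total=8
Click 4 (1,2) count=4: revealed 1 new [(1,2)] -> total=9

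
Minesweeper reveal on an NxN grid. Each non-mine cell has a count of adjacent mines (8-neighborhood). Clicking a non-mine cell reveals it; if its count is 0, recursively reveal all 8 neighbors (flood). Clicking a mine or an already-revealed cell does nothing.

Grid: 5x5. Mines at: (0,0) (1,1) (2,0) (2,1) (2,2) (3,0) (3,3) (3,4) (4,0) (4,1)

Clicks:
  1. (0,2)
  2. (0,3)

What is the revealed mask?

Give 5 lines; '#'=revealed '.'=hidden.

Answer: ..###
..###
...##
.....
.....

Derivation:
Click 1 (0,2) count=1: revealed 1 new [(0,2)] -> total=1
Click 2 (0,3) count=0: revealed 7 new [(0,3) (0,4) (1,2) (1,3) (1,4) (2,3) (2,4)] -> total=8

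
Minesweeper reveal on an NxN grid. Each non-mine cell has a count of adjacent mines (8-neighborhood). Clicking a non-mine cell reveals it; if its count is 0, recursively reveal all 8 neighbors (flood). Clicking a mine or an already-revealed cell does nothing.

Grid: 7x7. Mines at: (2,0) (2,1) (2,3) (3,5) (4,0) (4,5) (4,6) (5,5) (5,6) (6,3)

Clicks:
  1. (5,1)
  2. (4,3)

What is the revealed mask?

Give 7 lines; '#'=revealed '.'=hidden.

Click 1 (5,1) count=1: revealed 1 new [(5,1)] -> total=1
Click 2 (4,3) count=0: revealed 11 new [(3,1) (3,2) (3,3) (3,4) (4,1) (4,2) (4,3) (4,4) (5,2) (5,3) (5,4)] -> total=12

Answer: .......
.......
.......
.####..
.####..
.####..
.......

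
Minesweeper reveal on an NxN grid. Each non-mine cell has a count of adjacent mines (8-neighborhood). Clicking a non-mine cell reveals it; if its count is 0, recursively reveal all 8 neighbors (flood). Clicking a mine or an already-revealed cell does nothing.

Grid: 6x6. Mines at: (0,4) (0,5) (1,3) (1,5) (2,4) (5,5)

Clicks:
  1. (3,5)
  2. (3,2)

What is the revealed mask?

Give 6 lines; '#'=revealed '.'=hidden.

Answer: ###...
###...
####..
######
#####.
#####.

Derivation:
Click 1 (3,5) count=1: revealed 1 new [(3,5)] -> total=1
Click 2 (3,2) count=0: revealed 25 new [(0,0) (0,1) (0,2) (1,0) (1,1) (1,2) (2,0) (2,1) (2,2) (2,3) (3,0) (3,1) (3,2) (3,3) (3,4) (4,0) (4,1) (4,2) (4,3) (4,4) (5,0) (5,1) (5,2) (5,3) (5,4)] -> total=26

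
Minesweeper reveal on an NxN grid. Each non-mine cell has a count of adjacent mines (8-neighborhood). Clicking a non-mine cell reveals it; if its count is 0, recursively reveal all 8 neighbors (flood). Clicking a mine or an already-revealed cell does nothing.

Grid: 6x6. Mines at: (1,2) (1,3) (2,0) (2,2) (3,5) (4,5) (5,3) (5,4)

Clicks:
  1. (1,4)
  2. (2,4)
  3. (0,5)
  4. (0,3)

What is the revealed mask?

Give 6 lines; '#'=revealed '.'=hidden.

Answer: ...###
....##
....##
......
......
......

Derivation:
Click 1 (1,4) count=1: revealed 1 new [(1,4)] -> total=1
Click 2 (2,4) count=2: revealed 1 new [(2,4)] -> total=2
Click 3 (0,5) count=0: revealed 4 new [(0,4) (0,5) (1,5) (2,5)] -> total=6
Click 4 (0,3) count=2: revealed 1 new [(0,3)] -> total=7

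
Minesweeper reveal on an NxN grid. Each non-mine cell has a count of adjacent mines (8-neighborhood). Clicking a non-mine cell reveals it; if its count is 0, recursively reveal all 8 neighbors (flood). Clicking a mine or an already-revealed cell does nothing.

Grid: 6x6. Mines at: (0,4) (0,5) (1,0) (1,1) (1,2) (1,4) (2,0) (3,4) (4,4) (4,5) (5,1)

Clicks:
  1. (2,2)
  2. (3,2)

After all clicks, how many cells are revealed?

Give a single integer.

Answer: 9

Derivation:
Click 1 (2,2) count=2: revealed 1 new [(2,2)] -> total=1
Click 2 (3,2) count=0: revealed 8 new [(2,1) (2,3) (3,1) (3,2) (3,3) (4,1) (4,2) (4,3)] -> total=9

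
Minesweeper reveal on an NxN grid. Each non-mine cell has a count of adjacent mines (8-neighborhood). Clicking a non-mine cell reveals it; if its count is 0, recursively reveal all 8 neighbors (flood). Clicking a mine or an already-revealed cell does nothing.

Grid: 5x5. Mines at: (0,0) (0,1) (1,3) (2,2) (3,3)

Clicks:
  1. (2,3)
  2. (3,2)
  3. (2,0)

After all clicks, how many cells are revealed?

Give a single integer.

Answer: 11

Derivation:
Click 1 (2,3) count=3: revealed 1 new [(2,3)] -> total=1
Click 2 (3,2) count=2: revealed 1 new [(3,2)] -> total=2
Click 3 (2,0) count=0: revealed 9 new [(1,0) (1,1) (2,0) (2,1) (3,0) (3,1) (4,0) (4,1) (4,2)] -> total=11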